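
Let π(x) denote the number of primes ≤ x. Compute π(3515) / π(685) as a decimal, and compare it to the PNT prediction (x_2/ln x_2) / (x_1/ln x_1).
π(3515)/π(685) = 490/124 ≈ 3.9516;  PNT prediction ≈ 4.1036.

π(685) = 124 and π(3515) = 490, so π(3515)/π(685) ≈ 3.9516. The PNT-predicted ratio is (3515/ln(3515)) / (685/ln(685)) ≈ 4.1036. The two agree to within a few percent, as expected.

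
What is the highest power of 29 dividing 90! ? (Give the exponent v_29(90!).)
v_29(90!) = 3

Legendre's formula: v_p(n!) = Σ_{k ≥ 1} ⌊n / p^k⌋. For p = 29, n = 90, the terms are:
  ⌊90/29^1⌋ = ⌊90/29⌋ = 3
(the next term ⌊90/29^2⌋ = 0, terminating the sum). Summing: v_29(90!) = 3 = 3.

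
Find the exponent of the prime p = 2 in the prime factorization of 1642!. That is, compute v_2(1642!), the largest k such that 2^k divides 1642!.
v_2(1642!) = 1636

Legendre's formula: v_p(n!) = Σ_{k ≥ 1} ⌊n / p^k⌋. For p = 2, n = 1642, the terms are:
  ⌊1642/2^1⌋ = ⌊1642/2⌋ = 821
  ⌊1642/2^2⌋ = ⌊1642/4⌋ = 410
  ⌊1642/2^3⌋ = ⌊1642/8⌋ = 205
  ⌊1642/2^4⌋ = ⌊1642/16⌋ = 102
  ⌊1642/2^5⌋ = ⌊1642/32⌋ = 51
  ⌊1642/2^6⌋ = ⌊1642/64⌋ = 25
  ⌊1642/2^7⌋ = ⌊1642/128⌋ = 12
  ⌊1642/2^8⌋ = ⌊1642/256⌋ = 6
  ⌊1642/2^9⌋ = ⌊1642/512⌋ = 3
  ⌊1642/2^10⌋ = ⌊1642/1024⌋ = 1
(the next term ⌊1642/2^11⌋ = 0, terminating the sum). Summing: v_2(1642!) = 821 + 410 + 205 + 102 + 51 + 25 + 12 + 6 + 3 + 1 = 1636.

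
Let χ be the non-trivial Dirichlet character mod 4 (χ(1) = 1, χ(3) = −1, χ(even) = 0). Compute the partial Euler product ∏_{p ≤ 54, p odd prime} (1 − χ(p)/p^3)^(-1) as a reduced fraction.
∏ = 825131832927904152751703886265311831503045/851571808026684219819301170519057245405184

The odd primes p ≤ 54 are [3, 5, 7, 11, 13, 17, 19, 23, 29, 31, 37, 41, 43, 47, 53]. For each, χ(p) = 1 if p ≡ 1 mod 4, χ(p) = −1 if p ≡ 3 mod 4. Taking (1 − χ(p)/p^3)^(-1) = p^3/(p^3 − χ(p)): (1 − (-1)/3^3)^(-1) · (1 − (1)/5^3)^(-1) · (1 − (-1)/7^3)^(-1) · (1 − (-1)/11^3)^(-1) · (1 − (1)/13^3)^(-1) · (1 − (1)/17^3)^(-1) · (1 − (-1)/19^3)^(-1) · (1 − (-1)/23^3)^(-1) · (1 − (1)/29^3)^(-1) · (1 − (-1)/31^3)^(-1) · (1 − (1)/37^3)^(-1) · (1 − (1)/41^3)^(-1) · (1 − (-1)/43^3)^(-1) · (1 − (-1)/47^3)^(-1) · (1 − (1)/53^3)^(-1) = 825131832927904152751703886265311831503045/851571808026684219819301170519057245405184.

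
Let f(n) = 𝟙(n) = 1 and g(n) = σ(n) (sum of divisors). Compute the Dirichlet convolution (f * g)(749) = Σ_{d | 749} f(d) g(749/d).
(𝟙 * σ)(749) = 981

Divisors of 749: [1, 7, 107, 749]. For each d | 749:
  d = 1: 𝟙(1) · σ(749/1) = 1 · 864 = 864
  d = 7: 𝟙(7) · σ(749/7) = 1 · 108 = 108
  d = 107: 𝟙(107) · σ(749/107) = 1 · 8 = 8
  d = 749: 𝟙(749) · σ(749/749) = 1 · 1 = 1
Summing: (𝟙 * σ)(749) = 864 + 108 + 8 + 1 = 981.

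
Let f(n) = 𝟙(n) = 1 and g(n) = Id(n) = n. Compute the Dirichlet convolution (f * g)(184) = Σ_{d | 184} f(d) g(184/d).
(𝟙 * Id)(184) = 360

Divisors of 184: [1, 2, 4, 8, 23, 46, 92, 184]. For each d | 184:
  d = 1: 𝟙(1) · Id(184/1) = 1 · 184 = 184
  d = 2: 𝟙(2) · Id(184/2) = 1 · 92 = 92
  d = 4: 𝟙(4) · Id(184/4) = 1 · 46 = 46
  d = 8: 𝟙(8) · Id(184/8) = 1 · 23 = 23
  d = 23: 𝟙(23) · Id(184/23) = 1 · 8 = 8
  d = 46: 𝟙(46) · Id(184/46) = 1 · 4 = 4
  d = 92: 𝟙(92) · Id(184/92) = 1 · 2 = 2
  d = 184: 𝟙(184) · Id(184/184) = 1 · 1 = 1
Summing: (𝟙 * Id)(184) = 184 + 92 + 46 + 23 + 8 + 4 + 2 + 1 = 360.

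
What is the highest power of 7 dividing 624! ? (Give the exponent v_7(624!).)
v_7(624!) = 102

Legendre's formula: v_p(n!) = Σ_{k ≥ 1} ⌊n / p^k⌋. For p = 7, n = 624, the terms are:
  ⌊624/7^1⌋ = ⌊624/7⌋ = 89
  ⌊624/7^2⌋ = ⌊624/49⌋ = 12
  ⌊624/7^3⌋ = ⌊624/343⌋ = 1
(the next term ⌊624/7^4⌋ = 0, terminating the sum). Summing: v_7(624!) = 89 + 12 + 1 = 102.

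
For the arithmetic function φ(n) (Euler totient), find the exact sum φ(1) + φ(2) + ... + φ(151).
Σ_{n ≤ 151} φ(n) = 7008

Compute φ(n) for each 1 ≤ n ≤ 151: φ(1) = 1, φ(2) = 1, φ(3) = 2, φ(4) = 2, φ(5) = 4, φ(6) = 2, φ(7) = 6, φ(8) = 4, φ(9) = 6, φ(10) = 4, φ(11) = 10, φ(12) = 4, φ(13) = 12, φ(14) = 6, φ(15) = 8, φ(16) = 8, φ(17) = 16, φ(18) = 6, φ(19) = 18, φ(20) = 8, φ(21) = 12, φ(22) = 10, φ(23) = 22, φ(24) = 8, φ(25) = 20, φ(26) = 12, φ(27) = 18, φ(28) = 12, φ(29) = 28, φ(30) = 8, φ(31) = 30, φ(32) = 16, φ(33) = 20, φ(34) = 16, φ(35) = 24, φ(36) = 12, φ(37) = 36, φ(38) = 18, φ(39) = 24, φ(40) = 16, φ(41) = 40, φ(42) = 12, φ(43) = 42, φ(44) = 20, φ(45) = 24, φ(46) = 22, φ(47) = 46, φ(48) = 16, φ(49) = 42, φ(50) = 20, φ(51) = 32, φ(52) = 24, φ(53) = 52, φ(54) = 18, φ(55) = 40, φ(56) = 24, φ(57) = 36, φ(58) = 28, φ(59) = 58, φ(60) = 16, φ(61) = 60, φ(62) = 30, φ(63) = 36, φ(64) = 32, φ(65) = 48, φ(66) = 20, φ(67) = 66, φ(68) = 32, φ(69) = 44, φ(70) = 24, φ(71) = 70, φ(72) = 24, φ(73) = 72, φ(74) = 36, φ(75) = 40, φ(76) = 36, φ(77) = 60, φ(78) = 24, φ(79) = 78, φ(80) = 32, φ(81) = 54, φ(82) = 40, φ(83) = 82, φ(84) = 24, φ(85) = 64, φ(86) = 42, φ(87) = 56, φ(88) = 40, φ(89) = 88, φ(90) = 24, φ(91) = 72, φ(92) = 44, φ(93) = 60, φ(94) = 46, φ(95) = 72, φ(96) = 32, φ(97) = 96, φ(98) = 42, φ(99) = 60, φ(100) = 40, φ(101) = 100, φ(102) = 32, φ(103) = 102, φ(104) = 48, φ(105) = 48, φ(106) = 52, φ(107) = 106, φ(108) = 36, φ(109) = 108, φ(110) = 40, φ(111) = 72, φ(112) = 48, φ(113) = 112, φ(114) = 36, φ(115) = 88, φ(116) = 56, φ(117) = 72, φ(118) = 58, φ(119) = 96, φ(120) = 32, φ(121) = 110, φ(122) = 60, φ(123) = 80, φ(124) = 60, φ(125) = 100, φ(126) = 36, φ(127) = 126, φ(128) = 64, φ(129) = 84, φ(130) = 48, φ(131) = 130, φ(132) = 40, φ(133) = 108, φ(134) = 66, φ(135) = 72, φ(136) = 64, φ(137) = 136, φ(138) = 44, φ(139) = 138, φ(140) = 48, φ(141) = 92, φ(142) = 70, φ(143) = 120, φ(144) = 48, φ(145) = 112, φ(146) = 72, φ(147) = 84, φ(148) = 72, φ(149) = 148, φ(150) = 40, φ(151) = 150. Summing all 151 values: 7008. (Average order: Σ_{n ≤ x} φ(n) ~ (3/π²) x². For x = 151, (3/π²)·151² ≈ 6930.67.)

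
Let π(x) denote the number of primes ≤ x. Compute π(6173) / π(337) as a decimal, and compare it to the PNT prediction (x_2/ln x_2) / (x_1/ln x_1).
π(6173)/π(337) = 804/68 ≈ 11.8235;  PNT prediction ≈ 12.2147.

π(337) = 68 and π(6173) = 804, so π(6173)/π(337) ≈ 11.8235. The PNT-predicted ratio is (6173/ln(6173)) / (337/ln(337)) ≈ 12.2147. The two agree to within a few percent, as expected.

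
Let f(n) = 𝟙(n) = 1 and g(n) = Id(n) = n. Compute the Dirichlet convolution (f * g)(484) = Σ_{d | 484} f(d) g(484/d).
(𝟙 * Id)(484) = 931

Divisors of 484: [1, 2, 4, 11, 22, 44, 121, 242, 484]. For each d | 484:
  d = 1: 𝟙(1) · Id(484/1) = 1 · 484 = 484
  d = 2: 𝟙(2) · Id(484/2) = 1 · 242 = 242
  d = 4: 𝟙(4) · Id(484/4) = 1 · 121 = 121
  d = 11: 𝟙(11) · Id(484/11) = 1 · 44 = 44
  d = 22: 𝟙(22) · Id(484/22) = 1 · 22 = 22
  d = 44: 𝟙(44) · Id(484/44) = 1 · 11 = 11
  d = 121: 𝟙(121) · Id(484/121) = 1 · 4 = 4
  d = 242: 𝟙(242) · Id(484/242) = 1 · 2 = 2
  d = 484: 𝟙(484) · Id(484/484) = 1 · 1 = 1
Summing: (𝟙 * Id)(484) = 484 + 242 + 121 + 44 + 22 + 11 + 4 + 2 + 1 = 931.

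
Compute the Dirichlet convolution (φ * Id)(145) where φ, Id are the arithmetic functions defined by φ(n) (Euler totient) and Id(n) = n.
(φ * Id)(145) = 513

Divisors of 145: [1, 5, 29, 145]. For each d | 145:
  d = 1: φ(1) · Id(145/1) = 1 · 145 = 145
  d = 5: φ(5) · Id(145/5) = 4 · 29 = 116
  d = 29: φ(29) · Id(145/29) = 28 · 5 = 140
  d = 145: φ(145) · Id(145/145) = 112 · 1 = 112
Summing: (φ * Id)(145) = 145 + 116 + 140 + 112 = 513.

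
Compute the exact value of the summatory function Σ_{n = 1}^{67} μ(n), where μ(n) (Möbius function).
Σ_{n ≤ 67} μ(n) = -2

Compute μ(n) for each 1 ≤ n ≤ 67: μ(1) = 1, μ(2) = -1, μ(3) = -1, μ(4) = 0, μ(5) = -1, μ(6) = 1, μ(7) = -1, μ(8) = 0, μ(9) = 0, μ(10) = 1, μ(11) = -1, μ(12) = 0, μ(13) = -1, μ(14) = 1, μ(15) = 1, μ(16) = 0, μ(17) = -1, μ(18) = 0, μ(19) = -1, μ(20) = 0, μ(21) = 1, μ(22) = 1, μ(23) = -1, μ(24) = 0, μ(25) = 0, μ(26) = 1, μ(27) = 0, μ(28) = 0, μ(29) = -1, μ(30) = -1, μ(31) = -1, μ(32) = 0, μ(33) = 1, μ(34) = 1, μ(35) = 1, μ(36) = 0, μ(37) = -1, μ(38) = 1, μ(39) = 1, μ(40) = 0, μ(41) = -1, μ(42) = -1, μ(43) = -1, μ(44) = 0, μ(45) = 0, μ(46) = 1, μ(47) = -1, μ(48) = 0, μ(49) = 0, μ(50) = 0, μ(51) = 1, μ(52) = 0, μ(53) = -1, μ(54) = 0, μ(55) = 1, μ(56) = 0, μ(57) = 1, μ(58) = 1, μ(59) = -1, μ(60) = 0, μ(61) = -1, μ(62) = 1, μ(63) = 0, μ(64) = 0, μ(65) = 1, μ(66) = -1, μ(67) = -1. Summing all 67 values: -2. (Mertens function M(x) = Σ_{n ≤ x} μ(n); on average M(x) should be small (PNT ⟺ M(x) = o(x)).)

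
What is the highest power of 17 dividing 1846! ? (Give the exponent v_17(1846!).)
v_17(1846!) = 114

Legendre's formula: v_p(n!) = Σ_{k ≥ 1} ⌊n / p^k⌋. For p = 17, n = 1846, the terms are:
  ⌊1846/17^1⌋ = ⌊1846/17⌋ = 108
  ⌊1846/17^2⌋ = ⌊1846/289⌋ = 6
(the next term ⌊1846/17^3⌋ = 0, terminating the sum). Summing: v_17(1846!) = 108 + 6 = 114.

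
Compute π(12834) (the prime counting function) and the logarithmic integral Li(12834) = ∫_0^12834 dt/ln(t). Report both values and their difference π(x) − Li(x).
π(12834) = 1530;  Li(12834) ≈ 1549.57;  π(x) − Li(x) ≈ -19.57.

Direct count of primes ≤ 12834 gives π(12834) = 1530. Numerical evaluation of the logarithmic integral gives Li(12834) ≈ 1549.57. The difference π(x) − Li(x) ≈ -19.57 is typically negative for small/moderate x (Li(x) overestimates), though Littlewood's theorem shows this sign changes infinitely often.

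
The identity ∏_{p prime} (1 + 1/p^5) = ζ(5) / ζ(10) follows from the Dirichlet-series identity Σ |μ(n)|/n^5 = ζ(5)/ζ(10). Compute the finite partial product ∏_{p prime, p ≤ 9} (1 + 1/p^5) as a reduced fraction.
∏ = 1468981382/1418090625

The primes p ≤ 9 are [2, 3, 5, 7]. For each, (1 + 1/p^5) = (p^5 + 1)/p^5. Multiplying these fractions over p ∈ [2, 3, 5, 7] gives 1468981382/1418090625. (In the limit P → ∞ this tends to ζ(5)/ζ(10).)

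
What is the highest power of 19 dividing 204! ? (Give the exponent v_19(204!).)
v_19(204!) = 10

Legendre's formula: v_p(n!) = Σ_{k ≥ 1} ⌊n / p^k⌋. For p = 19, n = 204, the terms are:
  ⌊204/19^1⌋ = ⌊204/19⌋ = 10
(the next term ⌊204/19^2⌋ = 0, terminating the sum). Summing: v_19(204!) = 10 = 10.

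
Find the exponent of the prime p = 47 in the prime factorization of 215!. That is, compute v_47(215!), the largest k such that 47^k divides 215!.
v_47(215!) = 4

Legendre's formula: v_p(n!) = Σ_{k ≥ 1} ⌊n / p^k⌋. For p = 47, n = 215, the terms are:
  ⌊215/47^1⌋ = ⌊215/47⌋ = 4
(the next term ⌊215/47^2⌋ = 0, terminating the sum). Summing: v_47(215!) = 4 = 4.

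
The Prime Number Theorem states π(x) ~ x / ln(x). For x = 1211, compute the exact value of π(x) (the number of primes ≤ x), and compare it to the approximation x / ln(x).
π(1211) = 197;  x/ln(x) ≈ 170.58;  relative error ≈ 13.41%.

Directly count primes up to 1211: π(1211) = 197. The PNT approximation gives 1211/ln(1211) ≈ 1211/7.09920 ≈ 170.58. Relative error (π(x) − x/ln(x)) / π(x) ≈ 13.41%; the approximation is known to undercount slightly (Li(x) is a better estimate).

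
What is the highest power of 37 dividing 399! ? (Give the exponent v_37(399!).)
v_37(399!) = 10

Legendre's formula: v_p(n!) = Σ_{k ≥ 1} ⌊n / p^k⌋. For p = 37, n = 399, the terms are:
  ⌊399/37^1⌋ = ⌊399/37⌋ = 10
(the next term ⌊399/37^2⌋ = 0, terminating the sum). Summing: v_37(399!) = 10 = 10.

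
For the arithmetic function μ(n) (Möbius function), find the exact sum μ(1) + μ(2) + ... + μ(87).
Σ_{n ≤ 87} μ(n) = -1

Compute μ(n) for each 1 ≤ n ≤ 87: μ(1) = 1, μ(2) = -1, μ(3) = -1, μ(4) = 0, μ(5) = -1, μ(6) = 1, μ(7) = -1, μ(8) = 0, μ(9) = 0, μ(10) = 1, μ(11) = -1, μ(12) = 0, μ(13) = -1, μ(14) = 1, μ(15) = 1, μ(16) = 0, μ(17) = -1, μ(18) = 0, μ(19) = -1, μ(20) = 0, μ(21) = 1, μ(22) = 1, μ(23) = -1, μ(24) = 0, μ(25) = 0, μ(26) = 1, μ(27) = 0, μ(28) = 0, μ(29) = -1, μ(30) = -1, μ(31) = -1, μ(32) = 0, μ(33) = 1, μ(34) = 1, μ(35) = 1, μ(36) = 0, μ(37) = -1, μ(38) = 1, μ(39) = 1, μ(40) = 0, μ(41) = -1, μ(42) = -1, μ(43) = -1, μ(44) = 0, μ(45) = 0, μ(46) = 1, μ(47) = -1, μ(48) = 0, μ(49) = 0, μ(50) = 0, μ(51) = 1, μ(52) = 0, μ(53) = -1, μ(54) = 0, μ(55) = 1, μ(56) = 0, μ(57) = 1, μ(58) = 1, μ(59) = -1, μ(60) = 0, μ(61) = -1, μ(62) = 1, μ(63) = 0, μ(64) = 0, μ(65) = 1, μ(66) = -1, μ(67) = -1, μ(68) = 0, μ(69) = 1, μ(70) = -1, μ(71) = -1, μ(72) = 0, μ(73) = -1, μ(74) = 1, μ(75) = 0, μ(76) = 0, μ(77) = 1, μ(78) = -1, μ(79) = -1, μ(80) = 0, μ(81) = 0, μ(82) = 1, μ(83) = -1, μ(84) = 0, μ(85) = 1, μ(86) = 1, μ(87) = 1. Summing all 87 values: -1. (Mertens function M(x) = Σ_{n ≤ x} μ(n); on average M(x) should be small (PNT ⟺ M(x) = o(x)).)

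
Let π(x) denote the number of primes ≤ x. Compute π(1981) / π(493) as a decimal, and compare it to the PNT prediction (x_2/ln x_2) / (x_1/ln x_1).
π(1981)/π(493) = 299/94 ≈ 3.1809;  PNT prediction ≈ 3.2821.

π(493) = 94 and π(1981) = 299, so π(1981)/π(493) ≈ 3.1809. The PNT-predicted ratio is (1981/ln(1981)) / (493/ln(493)) ≈ 3.2821. The two agree to within a few percent, as expected.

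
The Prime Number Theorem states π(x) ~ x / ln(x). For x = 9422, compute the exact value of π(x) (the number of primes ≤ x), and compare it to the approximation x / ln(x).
π(9422) = 1166;  x/ln(x) ≈ 1029.64;  relative error ≈ 11.69%.

Directly count primes up to 9422: π(9422) = 1166. The PNT approximation gives 9422/ln(9422) ≈ 9422/9.15080 ≈ 1029.64. Relative error (π(x) − x/ln(x)) / π(x) ≈ 11.69%; the approximation is known to undercount slightly (Li(x) is a better estimate).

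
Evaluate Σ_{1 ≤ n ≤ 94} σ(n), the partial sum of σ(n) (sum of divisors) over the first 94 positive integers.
Σ_{n ≤ 94} σ(n) = 7285

Compute σ(n) for each 1 ≤ n ≤ 94: σ(1) = 1, σ(2) = 3, σ(3) = 4, σ(4) = 7, σ(5) = 6, σ(6) = 12, σ(7) = 8, σ(8) = 15, σ(9) = 13, σ(10) = 18, σ(11) = 12, σ(12) = 28, σ(13) = 14, σ(14) = 24, σ(15) = 24, σ(16) = 31, σ(17) = 18, σ(18) = 39, σ(19) = 20, σ(20) = 42, σ(21) = 32, σ(22) = 36, σ(23) = 24, σ(24) = 60, σ(25) = 31, σ(26) = 42, σ(27) = 40, σ(28) = 56, σ(29) = 30, σ(30) = 72, σ(31) = 32, σ(32) = 63, σ(33) = 48, σ(34) = 54, σ(35) = 48, σ(36) = 91, σ(37) = 38, σ(38) = 60, σ(39) = 56, σ(40) = 90, σ(41) = 42, σ(42) = 96, σ(43) = 44, σ(44) = 84, σ(45) = 78, σ(46) = 72, σ(47) = 48, σ(48) = 124, σ(49) = 57, σ(50) = 93, σ(51) = 72, σ(52) = 98, σ(53) = 54, σ(54) = 120, σ(55) = 72, σ(56) = 120, σ(57) = 80, σ(58) = 90, σ(59) = 60, σ(60) = 168, σ(61) = 62, σ(62) = 96, σ(63) = 104, σ(64) = 127, σ(65) = 84, σ(66) = 144, σ(67) = 68, σ(68) = 126, σ(69) = 96, σ(70) = 144, σ(71) = 72, σ(72) = 195, σ(73) = 74, σ(74) = 114, σ(75) = 124, σ(76) = 140, σ(77) = 96, σ(78) = 168, σ(79) = 80, σ(80) = 186, σ(81) = 121, σ(82) = 126, σ(83) = 84, σ(84) = 224, σ(85) = 108, σ(86) = 132, σ(87) = 120, σ(88) = 180, σ(89) = 90, σ(90) = 234, σ(91) = 112, σ(92) = 168, σ(93) = 128, σ(94) = 144. Summing all 94 values: 7285. (Average order: Σ_{n ≤ x} σ(n) ~ (π²/12) x². For x = 94, (π²/12)·94² ≈ 7267.32.)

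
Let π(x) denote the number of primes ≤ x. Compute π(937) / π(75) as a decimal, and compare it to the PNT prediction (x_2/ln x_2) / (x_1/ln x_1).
π(937)/π(75) = 159/21 ≈ 7.5714;  PNT prediction ≈ 7.8828.

π(75) = 21 and π(937) = 159, so π(937)/π(75) ≈ 7.5714. The PNT-predicted ratio is (937/ln(937)) / (75/ln(75)) ≈ 7.8828. The two agree to within a few percent, as expected.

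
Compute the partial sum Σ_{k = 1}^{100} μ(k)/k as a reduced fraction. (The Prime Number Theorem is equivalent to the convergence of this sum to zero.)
Σ μ(k)/k = 11962644395524974654034383169459538/384261327324253070792183691221959345

Values of μ(k) for 1 ≤ k ≤ 100: μ(1) = 1, μ(2) = -1, μ(3) = -1, μ(5) = -1, μ(6) = 1, μ(7) = -1, μ(10) = 1, μ(11) = -1, μ(13) = -1, μ(14) = 1, μ(15) = 1, μ(17) = -1, μ(19) = -1, μ(21) = 1, μ(22) = 1, μ(23) = -1, μ(26) = 1, μ(29) = -1, μ(30) = -1, μ(31) = -1, μ(33) = 1, μ(34) = 1, μ(35) = 1, μ(37) = -1, μ(38) = 1, μ(39) = 1, μ(41) = -1, μ(42) = -1, μ(43) = -1, μ(46) = 1, μ(47) = -1, μ(51) = 1, μ(53) = -1, μ(55) = 1, μ(57) = 1, μ(58) = 1, μ(59) = -1, μ(61) = -1, μ(62) = 1, μ(65) = 1, μ(66) = -1, μ(67) = -1, μ(69) = 1, μ(70) = -1, μ(71) = -1, μ(73) = -1, μ(74) = 1, μ(77) = 1, μ(78) = -1, μ(79) = -1, μ(82) = 1, μ(83) = -1, μ(85) = 1, μ(86) = 1, μ(87) = 1, μ(89) = -1, μ(91) = 1, μ(93) = 1, μ(94) = 1, μ(95) = 1, μ(97) = -1, with μ = 0 on non-squarefree integers. Summing μ(k)/k for k where μ(k) ≠ 0 gives 11962644395524974654034383169459538/384261327324253070792183691221959345 ≈ 0.0311. (PNT ⟺ this sum → 0 as n → ∞.)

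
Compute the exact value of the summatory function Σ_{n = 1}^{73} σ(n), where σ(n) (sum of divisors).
Σ_{n ≤ 73} σ(n) = 4406

Compute σ(n) for each 1 ≤ n ≤ 73: σ(1) = 1, σ(2) = 3, σ(3) = 4, σ(4) = 7, σ(5) = 6, σ(6) = 12, σ(7) = 8, σ(8) = 15, σ(9) = 13, σ(10) = 18, σ(11) = 12, σ(12) = 28, σ(13) = 14, σ(14) = 24, σ(15) = 24, σ(16) = 31, σ(17) = 18, σ(18) = 39, σ(19) = 20, σ(20) = 42, σ(21) = 32, σ(22) = 36, σ(23) = 24, σ(24) = 60, σ(25) = 31, σ(26) = 42, σ(27) = 40, σ(28) = 56, σ(29) = 30, σ(30) = 72, σ(31) = 32, σ(32) = 63, σ(33) = 48, σ(34) = 54, σ(35) = 48, σ(36) = 91, σ(37) = 38, σ(38) = 60, σ(39) = 56, σ(40) = 90, σ(41) = 42, σ(42) = 96, σ(43) = 44, σ(44) = 84, σ(45) = 78, σ(46) = 72, σ(47) = 48, σ(48) = 124, σ(49) = 57, σ(50) = 93, σ(51) = 72, σ(52) = 98, σ(53) = 54, σ(54) = 120, σ(55) = 72, σ(56) = 120, σ(57) = 80, σ(58) = 90, σ(59) = 60, σ(60) = 168, σ(61) = 62, σ(62) = 96, σ(63) = 104, σ(64) = 127, σ(65) = 84, σ(66) = 144, σ(67) = 68, σ(68) = 126, σ(69) = 96, σ(70) = 144, σ(71) = 72, σ(72) = 195, σ(73) = 74. Summing all 73 values: 4406. (Average order: Σ_{n ≤ x} σ(n) ~ (π²/12) x². For x = 73, (π²/12)·73² ≈ 4382.93.)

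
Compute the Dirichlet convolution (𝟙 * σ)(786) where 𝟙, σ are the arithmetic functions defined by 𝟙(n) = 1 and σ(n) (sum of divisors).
(𝟙 * σ)(786) = 2660

Divisors of 786: [1, 2, 3, 6, 131, 262, 393, 786]. For each d | 786:
  d = 1: 𝟙(1) · σ(786/1) = 1 · 1584 = 1584
  d = 2: 𝟙(2) · σ(786/2) = 1 · 528 = 528
  d = 3: 𝟙(3) · σ(786/3) = 1 · 396 = 396
  d = 6: 𝟙(6) · σ(786/6) = 1 · 132 = 132
  d = 131: 𝟙(131) · σ(786/131) = 1 · 12 = 12
  d = 262: 𝟙(262) · σ(786/262) = 1 · 4 = 4
  d = 393: 𝟙(393) · σ(786/393) = 1 · 3 = 3
  d = 786: 𝟙(786) · σ(786/786) = 1 · 1 = 1
Summing: (𝟙 * σ)(786) = 1584 + 528 + 396 + 132 + 12 + 4 + 3 + 1 = 2660.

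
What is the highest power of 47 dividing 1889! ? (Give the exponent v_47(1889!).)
v_47(1889!) = 40

Legendre's formula: v_p(n!) = Σ_{k ≥ 1} ⌊n / p^k⌋. For p = 47, n = 1889, the terms are:
  ⌊1889/47^1⌋ = ⌊1889/47⌋ = 40
(the next term ⌊1889/47^2⌋ = 0, terminating the sum). Summing: v_47(1889!) = 40 = 40.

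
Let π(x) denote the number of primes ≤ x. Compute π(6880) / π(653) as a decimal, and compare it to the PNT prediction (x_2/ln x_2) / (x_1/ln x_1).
π(6880)/π(653) = 885/119 ≈ 7.4370;  PNT prediction ≈ 7.7283.

π(653) = 119 and π(6880) = 885, so π(6880)/π(653) ≈ 7.4370. The PNT-predicted ratio is (6880/ln(6880)) / (653/ln(653)) ≈ 7.7283. The two agree to within a few percent, as expected.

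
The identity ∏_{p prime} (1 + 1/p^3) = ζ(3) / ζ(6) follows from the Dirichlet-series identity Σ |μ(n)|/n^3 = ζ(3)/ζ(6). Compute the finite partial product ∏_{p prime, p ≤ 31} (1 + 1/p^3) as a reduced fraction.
∏ = 123276368443014873612288/104343309932640260237195

The primes p ≤ 31 are [2, 3, 5, 7, 11, 13, 17, 19, 23, 29, 31]. For each, (1 + 1/p^3) = (p^3 + 1)/p^3. Multiplying these fractions over p ∈ [2, 3, 5, 7, 11, 13, 17, 19, 23, 29, 31] gives 123276368443014873612288/104343309932640260237195. (In the limit P → ∞ this tends to ζ(3)/ζ(6).)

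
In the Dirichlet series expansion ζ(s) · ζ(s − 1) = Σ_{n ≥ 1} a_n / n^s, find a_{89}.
σ(89) = 90

In the product (Σ m^0/m^s)(Σ k / k^s) = Σ (Σ_{d | n} d) / n^s, the coefficient of 1/n^s is σ(n) = Σ_{d | n} d. For n = 89, divisors are [1, 89]; summing: σ(89) = 90.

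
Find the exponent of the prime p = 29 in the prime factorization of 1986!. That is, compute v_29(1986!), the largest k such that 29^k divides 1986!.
v_29(1986!) = 70

Legendre's formula: v_p(n!) = Σ_{k ≥ 1} ⌊n / p^k⌋. For p = 29, n = 1986, the terms are:
  ⌊1986/29^1⌋ = ⌊1986/29⌋ = 68
  ⌊1986/29^2⌋ = ⌊1986/841⌋ = 2
(the next term ⌊1986/29^3⌋ = 0, terminating the sum). Summing: v_29(1986!) = 68 + 2 = 70.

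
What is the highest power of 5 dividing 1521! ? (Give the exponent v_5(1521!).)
v_5(1521!) = 378

Legendre's formula: v_p(n!) = Σ_{k ≥ 1} ⌊n / p^k⌋. For p = 5, n = 1521, the terms are:
  ⌊1521/5^1⌋ = ⌊1521/5⌋ = 304
  ⌊1521/5^2⌋ = ⌊1521/25⌋ = 60
  ⌊1521/5^3⌋ = ⌊1521/125⌋ = 12
  ⌊1521/5^4⌋ = ⌊1521/625⌋ = 2
(the next term ⌊1521/5^5⌋ = 0, terminating the sum). Summing: v_5(1521!) = 304 + 60 + 12 + 2 = 378.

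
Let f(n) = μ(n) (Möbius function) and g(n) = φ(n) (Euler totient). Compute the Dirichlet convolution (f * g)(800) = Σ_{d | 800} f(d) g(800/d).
(μ * φ)(800) = 128

Divisors of 800: [1, 2, 4, 5, 8, 10, 16, 20, 25, 32, 40, 50, 80, 100, 160, 200, 400, 800]. For each d | 800:
  d = 1: μ(1) · φ(800/1) = 1 · 320 = 320
  d = 2: μ(2) · φ(800/2) = -1 · 160 = -160
  d = 4: μ(4) · φ(800/4) = 0 · 80 = 0
  d = 5: μ(5) · φ(800/5) = -1 · 64 = -64
  d = 8: μ(8) · φ(800/8) = 0 · 40 = 0
  d = 10: μ(10) · φ(800/10) = 1 · 32 = 32
  d = 16: μ(16) · φ(800/16) = 0 · 20 = 0
  d = 20: μ(20) · φ(800/20) = 0 · 16 = 0
  d = 25: μ(25) · φ(800/25) = 0 · 16 = 0
  d = 32: μ(32) · φ(800/32) = 0 · 20 = 0
  d = 40: μ(40) · φ(800/40) = 0 · 8 = 0
  d = 50: μ(50) · φ(800/50) = 0 · 8 = 0
  d = 80: μ(80) · φ(800/80) = 0 · 4 = 0
  d = 100: μ(100) · φ(800/100) = 0 · 4 = 0
  d = 160: μ(160) · φ(800/160) = 0 · 4 = 0
  d = 200: μ(200) · φ(800/200) = 0 · 2 = 0
  d = 400: μ(400) · φ(800/400) = 0 · 1 = 0
  d = 800: μ(800) · φ(800/800) = 0 · 1 = 0
Summing: (μ * φ)(800) = 320 + -160 + 0 + -64 + 0 + 32 + 0 + 0 + 0 + 0 + 0 + 0 + 0 + 0 + 0 + 0 + 0 + 0 = 128.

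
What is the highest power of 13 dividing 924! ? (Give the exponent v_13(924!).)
v_13(924!) = 76

Legendre's formula: v_p(n!) = Σ_{k ≥ 1} ⌊n / p^k⌋. For p = 13, n = 924, the terms are:
  ⌊924/13^1⌋ = ⌊924/13⌋ = 71
  ⌊924/13^2⌋ = ⌊924/169⌋ = 5
(the next term ⌊924/13^3⌋ = 0, terminating the sum). Summing: v_13(924!) = 71 + 5 = 76.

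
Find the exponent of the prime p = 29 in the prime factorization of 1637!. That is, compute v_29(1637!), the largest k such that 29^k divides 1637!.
v_29(1637!) = 57

Legendre's formula: v_p(n!) = Σ_{k ≥ 1} ⌊n / p^k⌋. For p = 29, n = 1637, the terms are:
  ⌊1637/29^1⌋ = ⌊1637/29⌋ = 56
  ⌊1637/29^2⌋ = ⌊1637/841⌋ = 1
(the next term ⌊1637/29^3⌋ = 0, terminating the sum). Summing: v_29(1637!) = 56 + 1 = 57.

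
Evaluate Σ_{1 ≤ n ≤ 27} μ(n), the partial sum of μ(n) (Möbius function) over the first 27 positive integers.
Σ_{n ≤ 27} μ(n) = -1

Compute μ(n) for each 1 ≤ n ≤ 27: μ(1) = 1, μ(2) = -1, μ(3) = -1, μ(4) = 0, μ(5) = -1, μ(6) = 1, μ(7) = -1, μ(8) = 0, μ(9) = 0, μ(10) = 1, μ(11) = -1, μ(12) = 0, μ(13) = -1, μ(14) = 1, μ(15) = 1, μ(16) = 0, μ(17) = -1, μ(18) = 0, μ(19) = -1, μ(20) = 0, μ(21) = 1, μ(22) = 1, μ(23) = -1, μ(24) = 0, μ(25) = 0, μ(26) = 1, μ(27) = 0. Summing all 27 values: -1. (Mertens function M(x) = Σ_{n ≤ x} μ(n); on average M(x) should be small (PNT ⟺ M(x) = o(x)).)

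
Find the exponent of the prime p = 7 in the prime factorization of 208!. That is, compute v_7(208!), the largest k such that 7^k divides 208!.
v_7(208!) = 33

Legendre's formula: v_p(n!) = Σ_{k ≥ 1} ⌊n / p^k⌋. For p = 7, n = 208, the terms are:
  ⌊208/7^1⌋ = ⌊208/7⌋ = 29
  ⌊208/7^2⌋ = ⌊208/49⌋ = 4
(the next term ⌊208/7^3⌋ = 0, terminating the sum). Summing: v_7(208!) = 29 + 4 = 33.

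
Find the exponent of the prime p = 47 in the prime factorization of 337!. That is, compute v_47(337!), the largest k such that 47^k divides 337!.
v_47(337!) = 7

Legendre's formula: v_p(n!) = Σ_{k ≥ 1} ⌊n / p^k⌋. For p = 47, n = 337, the terms are:
  ⌊337/47^1⌋ = ⌊337/47⌋ = 7
(the next term ⌊337/47^2⌋ = 0, terminating the sum). Summing: v_47(337!) = 7 = 7.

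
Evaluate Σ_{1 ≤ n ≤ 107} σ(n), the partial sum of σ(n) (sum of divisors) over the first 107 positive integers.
Σ_{n ≤ 107} σ(n) = 9393

Compute σ(n) for each 1 ≤ n ≤ 107: σ(1) = 1, σ(2) = 3, σ(3) = 4, σ(4) = 7, σ(5) = 6, σ(6) = 12, σ(7) = 8, σ(8) = 15, σ(9) = 13, σ(10) = 18, σ(11) = 12, σ(12) = 28, σ(13) = 14, σ(14) = 24, σ(15) = 24, σ(16) = 31, σ(17) = 18, σ(18) = 39, σ(19) = 20, σ(20) = 42, σ(21) = 32, σ(22) = 36, σ(23) = 24, σ(24) = 60, σ(25) = 31, σ(26) = 42, σ(27) = 40, σ(28) = 56, σ(29) = 30, σ(30) = 72, σ(31) = 32, σ(32) = 63, σ(33) = 48, σ(34) = 54, σ(35) = 48, σ(36) = 91, σ(37) = 38, σ(38) = 60, σ(39) = 56, σ(40) = 90, σ(41) = 42, σ(42) = 96, σ(43) = 44, σ(44) = 84, σ(45) = 78, σ(46) = 72, σ(47) = 48, σ(48) = 124, σ(49) = 57, σ(50) = 93, σ(51) = 72, σ(52) = 98, σ(53) = 54, σ(54) = 120, σ(55) = 72, σ(56) = 120, σ(57) = 80, σ(58) = 90, σ(59) = 60, σ(60) = 168, σ(61) = 62, σ(62) = 96, σ(63) = 104, σ(64) = 127, σ(65) = 84, σ(66) = 144, σ(67) = 68, σ(68) = 126, σ(69) = 96, σ(70) = 144, σ(71) = 72, σ(72) = 195, σ(73) = 74, σ(74) = 114, σ(75) = 124, σ(76) = 140, σ(77) = 96, σ(78) = 168, σ(79) = 80, σ(80) = 186, σ(81) = 121, σ(82) = 126, σ(83) = 84, σ(84) = 224, σ(85) = 108, σ(86) = 132, σ(87) = 120, σ(88) = 180, σ(89) = 90, σ(90) = 234, σ(91) = 112, σ(92) = 168, σ(93) = 128, σ(94) = 144, σ(95) = 120, σ(96) = 252, σ(97) = 98, σ(98) = 171, σ(99) = 156, σ(100) = 217, σ(101) = 102, σ(102) = 216, σ(103) = 104, σ(104) = 210, σ(105) = 192, σ(106) = 162, σ(107) = 108. Summing all 107 values: 9393. (Average order: Σ_{n ≤ x} σ(n) ~ (π²/12) x². For x = 107, (π²/12)·107² ≈ 9416.43.)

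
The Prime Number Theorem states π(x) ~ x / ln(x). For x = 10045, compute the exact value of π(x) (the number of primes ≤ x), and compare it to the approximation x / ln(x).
π(10045) = 1233;  x/ln(x) ≈ 1090.09;  relative error ≈ 11.59%.

Directly count primes up to 10045: π(10045) = 1233. The PNT approximation gives 10045/ln(10045) ≈ 10045/9.21483 ≈ 1090.09. Relative error (π(x) − x/ln(x)) / π(x) ≈ 11.59%; the approximation is known to undercount slightly (Li(x) is a better estimate).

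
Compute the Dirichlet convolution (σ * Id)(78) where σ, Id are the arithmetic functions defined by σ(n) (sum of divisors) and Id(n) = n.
(σ * Id)(78) = 945

Divisors of 78: [1, 2, 3, 6, 13, 26, 39, 78]. For each d | 78:
  d = 1: σ(1) · Id(78/1) = 1 · 78 = 78
  d = 2: σ(2) · Id(78/2) = 3 · 39 = 117
  d = 3: σ(3) · Id(78/3) = 4 · 26 = 104
  d = 6: σ(6) · Id(78/6) = 12 · 13 = 156
  d = 13: σ(13) · Id(78/13) = 14 · 6 = 84
  d = 26: σ(26) · Id(78/26) = 42 · 3 = 126
  d = 39: σ(39) · Id(78/39) = 56 · 2 = 112
  d = 78: σ(78) · Id(78/78) = 168 · 1 = 168
Summing: (σ * Id)(78) = 78 + 117 + 104 + 156 + 84 + 126 + 112 + 168 = 945.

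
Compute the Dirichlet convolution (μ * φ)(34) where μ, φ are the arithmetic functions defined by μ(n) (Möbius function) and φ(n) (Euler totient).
(μ * φ)(34) = 0

Divisors of 34: [1, 2, 17, 34]. For each d | 34:
  d = 1: μ(1) · φ(34/1) = 1 · 16 = 16
  d = 2: μ(2) · φ(34/2) = -1 · 16 = -16
  d = 17: μ(17) · φ(34/17) = -1 · 1 = -1
  d = 34: μ(34) · φ(34/34) = 1 · 1 = 1
Summing: (μ * φ)(34) = 16 + -16 + -1 + 1 = 0.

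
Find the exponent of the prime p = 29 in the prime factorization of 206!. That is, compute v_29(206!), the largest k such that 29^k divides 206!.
v_29(206!) = 7

Legendre's formula: v_p(n!) = Σ_{k ≥ 1} ⌊n / p^k⌋. For p = 29, n = 206, the terms are:
  ⌊206/29^1⌋ = ⌊206/29⌋ = 7
(the next term ⌊206/29^2⌋ = 0, terminating the sum). Summing: v_29(206!) = 7 = 7.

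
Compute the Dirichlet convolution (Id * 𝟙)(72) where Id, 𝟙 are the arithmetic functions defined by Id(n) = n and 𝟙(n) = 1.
(Id * 𝟙)(72) = 195

Divisors of 72: [1, 2, 3, 4, 6, 8, 9, 12, 18, 24, 36, 72]. For each d | 72:
  d = 1: Id(1) · 𝟙(72/1) = 1 · 1 = 1
  d = 2: Id(2) · 𝟙(72/2) = 2 · 1 = 2
  d = 3: Id(3) · 𝟙(72/3) = 3 · 1 = 3
  d = 4: Id(4) · 𝟙(72/4) = 4 · 1 = 4
  d = 6: Id(6) · 𝟙(72/6) = 6 · 1 = 6
  d = 8: Id(8) · 𝟙(72/8) = 8 · 1 = 8
  d = 9: Id(9) · 𝟙(72/9) = 9 · 1 = 9
  d = 12: Id(12) · 𝟙(72/12) = 12 · 1 = 12
  d = 18: Id(18) · 𝟙(72/18) = 18 · 1 = 18
  d = 24: Id(24) · 𝟙(72/24) = 24 · 1 = 24
  d = 36: Id(36) · 𝟙(72/36) = 36 · 1 = 36
  d = 72: Id(72) · 𝟙(72/72) = 72 · 1 = 72
Summing: (Id * 𝟙)(72) = 1 + 2 + 3 + 4 + 6 + 8 + 9 + 12 + 18 + 24 + 36 + 72 = 195.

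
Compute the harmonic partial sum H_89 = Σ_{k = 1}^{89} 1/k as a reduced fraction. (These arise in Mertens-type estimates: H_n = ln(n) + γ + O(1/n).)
H_89 = 3645196481713595484337076792241271893701/718766754945489455304472257065075294400

Direct summation: H_89 = 1 + 1/2 + ... + 1/89. The least common denominator is lcm(1, ..., 89) = 718766754945489455304472257065075294400; over this denominator the numerator is 718766754945489455304472257065075294400 + 359383377472744727652236128532537647200 + 239588918315163151768157419021691764800 + 179691688736372363826118064266268823600 + 143753350989097891060894451413015058880 + 119794459157581575884078709510845882400 + 102680964992212779329210322437867899200 + 89845844368186181913059032133134411800 + 79862972771721050589385806340563921600 + 71876675494548945530447225706507529440 + 65342432267771768664042932460461390400 + 59897229578790787942039354755422941200 + 55289750380422265792651712081928868800 + 51340482496106389664605161218933949600 + 47917783663032630353631483804338352960 + 44922922184093090956529516066567205900 + 42280397349734673841439544533239723200 + 39931486385860525294692903170281960800 + 37829829207657339752866960898161857600 + 35938337747274472765223612853253764720 + 34226988330737593109736774145955966400 + 32671216133885884332021466230230695200 + 31250728475890845882803141611525012800 + 29948614789395393971019677377711470600 + 28750670197819578212178890282603011776 + 27644875190211132896325856040964434400 + 26620990923907016863128602113521307200 + 25670241248053194832302580609466974800 + 24785060515361705355326629553968113600 + 23958891831516315176815741902169176480 + 23186024353080305009821685711776622400 + 22461461092046545478264758033283602950 + 21780810755923922888014310820153796800 + 21140198674867336920719772266619861600 + 20536192998442555865842064487573579840 + 19965743192930262647346451585140980400 + 19426128512040255548769520461218251200 + 18914914603828669876433480449080928800 + 18429916793474088597550570693976289600 + 17969168873637236382611806426626882360 + 17530896462085108665962737977196958400 + 17113494165368796554868387072977983200 + 16715505928964871053592378071280820800 + 16335608066942942166010733115115347600 + 15972594554344210117877161268112784320 + 15625364237945422941401570805762506400 + 15292909679691265006478133129044155200 + 14974307394697696985509838688855735300 + 14668709284601825618458617491123985600 + 14375335098909789106089445141301505888 + 14093465783244891280479848177746574400 + 13822437595105566448162928020482217200 + 13561636885763951986876835038963684800 + 13310495461953508431564301056760653600 + 13068486453554353732808586492092278080 + 12835120624026597416151290304733487400 + 12609943069219113250955653632720619200 + 12392530257680852677663314776984056800 + 12182487371957448394991055204492801600 + 11979445915758157588407870951084588240 + 11783061556483433693515938640411070400 + 11593012176540152504910842855888311200 + 11408996110245864369912258048651988800 + 11230730546023272739132379016641801475 + 11057950076084453158530342416385773760 + 10890405377961961444007155410076898400 + 10727862014111782914992123239777243200 + 10570099337433668460359886133309930800 + 10416909491963615294267713870508337600 + 10268096499221277932921032243786789920 + 10123475421767457116964397986832046400 + 9982871596465131323673225792570490200 + 9846119930760129524718798041987332800 + 9713064256020127774384760230609125600 + 9583556732606526070726296760867670592 + 9457457301914334938216740224540464400 + 9334633181110252666291847494351627200 + 9214958396737044298775285346988144800 + 9098313353740372851955345026140193600 + 8984584436818618191305903213313441180 + 8873663641302338954376200704507102400 + 8765448231042554332981368988598479200 + 8659840421029993437403280205603316800 + 8556747082684398277434193536488991600 + 8456079469946934768287908906647944640 + 8357752964482435526796189035640410400 + 8261686838453901785108876517989371200 + 8167804033471471083005366557557673800 + 8076030954443701744994070304101969600 = 3645196481713595484337076792241271893701, so H_89 = 3645196481713595484337076792241271893701/718766754945489455304472257065075294400 (already in lowest terms) ≈ 5.07146. (The PNT-adjacent estimate ln(89) + γ ≈ 5.06585 matches within O(1/n).)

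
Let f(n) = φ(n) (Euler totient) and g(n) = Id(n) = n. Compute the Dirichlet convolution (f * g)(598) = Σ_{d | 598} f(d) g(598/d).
(φ * Id)(598) = 3375

Divisors of 598: [1, 2, 13, 23, 26, 46, 299, 598]. For each d | 598:
  d = 1: φ(1) · Id(598/1) = 1 · 598 = 598
  d = 2: φ(2) · Id(598/2) = 1 · 299 = 299
  d = 13: φ(13) · Id(598/13) = 12 · 46 = 552
  d = 23: φ(23) · Id(598/23) = 22 · 26 = 572
  d = 26: φ(26) · Id(598/26) = 12 · 23 = 276
  d = 46: φ(46) · Id(598/46) = 22 · 13 = 286
  d = 299: φ(299) · Id(598/299) = 264 · 2 = 528
  d = 598: φ(598) · Id(598/598) = 264 · 1 = 264
Summing: (φ * Id)(598) = 598 + 299 + 552 + 572 + 276 + 286 + 528 + 264 = 3375.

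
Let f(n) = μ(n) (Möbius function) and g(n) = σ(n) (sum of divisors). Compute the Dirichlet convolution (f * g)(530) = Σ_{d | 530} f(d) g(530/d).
(μ * σ)(530) = 530

Divisors of 530: [1, 2, 5, 10, 53, 106, 265, 530]. For each d | 530:
  d = 1: μ(1) · σ(530/1) = 1 · 972 = 972
  d = 2: μ(2) · σ(530/2) = -1 · 324 = -324
  d = 5: μ(5) · σ(530/5) = -1 · 162 = -162
  d = 10: μ(10) · σ(530/10) = 1 · 54 = 54
  d = 53: μ(53) · σ(530/53) = -1 · 18 = -18
  d = 106: μ(106) · σ(530/106) = 1 · 6 = 6
  d = 265: μ(265) · σ(530/265) = 1 · 3 = 3
  d = 530: μ(530) · σ(530/530) = -1 · 1 = -1
Summing: (μ * σ)(530) = 972 + -324 + -162 + 54 + -18 + 6 + 3 + -1 = 530.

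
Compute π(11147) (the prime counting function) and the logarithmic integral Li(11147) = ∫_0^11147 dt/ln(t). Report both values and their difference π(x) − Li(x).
π(11147) = 1349;  Li(11147) ≈ 1369.93;  π(x) − Li(x) ≈ -20.93.

Direct count of primes ≤ 11147 gives π(11147) = 1349. Numerical evaluation of the logarithmic integral gives Li(11147) ≈ 1369.93. The difference π(x) − Li(x) ≈ -20.93 is typically negative for small/moderate x (Li(x) overestimates), though Littlewood's theorem shows this sign changes infinitely often.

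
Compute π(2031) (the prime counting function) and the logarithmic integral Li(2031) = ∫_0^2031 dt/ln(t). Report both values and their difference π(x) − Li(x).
π(2031) = 308;  Li(2031) ≈ 318.88;  π(x) − Li(x) ≈ -10.88.

Direct count of primes ≤ 2031 gives π(2031) = 308. Numerical evaluation of the logarithmic integral gives Li(2031) ≈ 318.88. The difference π(x) − Li(x) ≈ -10.88 is typically negative for small/moderate x (Li(x) overestimates), though Littlewood's theorem shows this sign changes infinitely often.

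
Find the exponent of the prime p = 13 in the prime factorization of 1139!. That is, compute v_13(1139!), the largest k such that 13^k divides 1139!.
v_13(1139!) = 93

Legendre's formula: v_p(n!) = Σ_{k ≥ 1} ⌊n / p^k⌋. For p = 13, n = 1139, the terms are:
  ⌊1139/13^1⌋ = ⌊1139/13⌋ = 87
  ⌊1139/13^2⌋ = ⌊1139/169⌋ = 6
(the next term ⌊1139/13^3⌋ = 0, terminating the sum). Summing: v_13(1139!) = 87 + 6 = 93.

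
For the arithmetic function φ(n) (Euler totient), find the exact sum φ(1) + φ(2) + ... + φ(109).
Σ_{n ≤ 109} φ(n) = 3676

Compute φ(n) for each 1 ≤ n ≤ 109: φ(1) = 1, φ(2) = 1, φ(3) = 2, φ(4) = 2, φ(5) = 4, φ(6) = 2, φ(7) = 6, φ(8) = 4, φ(9) = 6, φ(10) = 4, φ(11) = 10, φ(12) = 4, φ(13) = 12, φ(14) = 6, φ(15) = 8, φ(16) = 8, φ(17) = 16, φ(18) = 6, φ(19) = 18, φ(20) = 8, φ(21) = 12, φ(22) = 10, φ(23) = 22, φ(24) = 8, φ(25) = 20, φ(26) = 12, φ(27) = 18, φ(28) = 12, φ(29) = 28, φ(30) = 8, φ(31) = 30, φ(32) = 16, φ(33) = 20, φ(34) = 16, φ(35) = 24, φ(36) = 12, φ(37) = 36, φ(38) = 18, φ(39) = 24, φ(40) = 16, φ(41) = 40, φ(42) = 12, φ(43) = 42, φ(44) = 20, φ(45) = 24, φ(46) = 22, φ(47) = 46, φ(48) = 16, φ(49) = 42, φ(50) = 20, φ(51) = 32, φ(52) = 24, φ(53) = 52, φ(54) = 18, φ(55) = 40, φ(56) = 24, φ(57) = 36, φ(58) = 28, φ(59) = 58, φ(60) = 16, φ(61) = 60, φ(62) = 30, φ(63) = 36, φ(64) = 32, φ(65) = 48, φ(66) = 20, φ(67) = 66, φ(68) = 32, φ(69) = 44, φ(70) = 24, φ(71) = 70, φ(72) = 24, φ(73) = 72, φ(74) = 36, φ(75) = 40, φ(76) = 36, φ(77) = 60, φ(78) = 24, φ(79) = 78, φ(80) = 32, φ(81) = 54, φ(82) = 40, φ(83) = 82, φ(84) = 24, φ(85) = 64, φ(86) = 42, φ(87) = 56, φ(88) = 40, φ(89) = 88, φ(90) = 24, φ(91) = 72, φ(92) = 44, φ(93) = 60, φ(94) = 46, φ(95) = 72, φ(96) = 32, φ(97) = 96, φ(98) = 42, φ(99) = 60, φ(100) = 40, φ(101) = 100, φ(102) = 32, φ(103) = 102, φ(104) = 48, φ(105) = 48, φ(106) = 52, φ(107) = 106, φ(108) = 36, φ(109) = 108. Summing all 109 values: 3676. (Average order: Σ_{n ≤ x} φ(n) ~ (3/π²) x². For x = 109, (3/π²)·109² ≈ 3611.39.)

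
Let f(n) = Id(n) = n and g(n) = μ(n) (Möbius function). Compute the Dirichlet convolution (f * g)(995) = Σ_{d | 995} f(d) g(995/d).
(Id * μ)(995) = 792

Divisors of 995: [1, 5, 199, 995]. For each d | 995:
  d = 1: Id(1) · μ(995/1) = 1 · 1 = 1
  d = 5: Id(5) · μ(995/5) = 5 · -1 = -5
  d = 199: Id(199) · μ(995/199) = 199 · -1 = -199
  d = 995: Id(995) · μ(995/995) = 995 · 1 = 995
Summing: (Id * μ)(995) = 1 + -5 + -199 + 995 = 792.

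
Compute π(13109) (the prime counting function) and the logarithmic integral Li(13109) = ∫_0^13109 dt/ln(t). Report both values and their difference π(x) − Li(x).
π(13109) = 1560;  Li(13109) ≈ 1578.61;  π(x) − Li(x) ≈ -18.61.

Direct count of primes ≤ 13109 gives π(13109) = 1560. Numerical evaluation of the logarithmic integral gives Li(13109) ≈ 1578.61. The difference π(x) − Li(x) ≈ -18.61 is typically negative for small/moderate x (Li(x) overestimates), though Littlewood's theorem shows this sign changes infinitely often.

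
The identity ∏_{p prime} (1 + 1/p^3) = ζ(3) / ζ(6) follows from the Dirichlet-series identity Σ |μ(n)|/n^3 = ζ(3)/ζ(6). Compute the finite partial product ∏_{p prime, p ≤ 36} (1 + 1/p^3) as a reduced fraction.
∏ = 123276368443014873612288/104343309932640260237195

The primes p ≤ 36 are [2, 3, 5, 7, 11, 13, 17, 19, 23, 29, 31]. For each, (1 + 1/p^3) = (p^3 + 1)/p^3. Multiplying these fractions over p ∈ [2, 3, 5, 7, 11, 13, 17, 19, 23, 29, 31] gives 123276368443014873612288/104343309932640260237195. (In the limit P → ∞ this tends to ζ(3)/ζ(6).)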